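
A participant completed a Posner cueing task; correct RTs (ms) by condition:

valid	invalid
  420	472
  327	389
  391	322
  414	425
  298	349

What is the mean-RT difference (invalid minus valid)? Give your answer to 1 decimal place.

21.4 ms

M(valid) = 1850/5 = 370.000
M(invalid) = 1957/5 = 391.400
Difference = 391.400 − 370.000 = 21.400 ms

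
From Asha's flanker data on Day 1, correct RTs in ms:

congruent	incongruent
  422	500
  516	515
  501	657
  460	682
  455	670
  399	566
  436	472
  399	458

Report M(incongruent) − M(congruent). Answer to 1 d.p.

M(congruent) = 3588/8 = 448.500
M(incongruent) = 4520/8 = 565.000
Difference = 565.000 − 448.500 = 116.500 ms

116.5 ms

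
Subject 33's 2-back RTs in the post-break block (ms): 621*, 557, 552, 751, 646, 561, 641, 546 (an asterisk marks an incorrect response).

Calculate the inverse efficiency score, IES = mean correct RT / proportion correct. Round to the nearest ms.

695 ms

Correct trials (n=7): 557, 552, 751, 646, 561, 641, 546
Mean correct RT = 4254/7 = 607.7143 ms
Proportion correct = 7/8
IES = 607.7143 / (7/8) = 694.531 ms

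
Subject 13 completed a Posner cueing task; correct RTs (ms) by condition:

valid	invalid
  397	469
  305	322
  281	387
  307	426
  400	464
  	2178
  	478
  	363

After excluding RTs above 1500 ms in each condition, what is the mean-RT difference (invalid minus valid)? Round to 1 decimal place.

invalid: exclude 2178
M(valid) = 1690/5 = 338.000
M(invalid) = 2909/7 = 415.571
Difference = 415.571 − 338.000 = 77.571 ms

77.6 ms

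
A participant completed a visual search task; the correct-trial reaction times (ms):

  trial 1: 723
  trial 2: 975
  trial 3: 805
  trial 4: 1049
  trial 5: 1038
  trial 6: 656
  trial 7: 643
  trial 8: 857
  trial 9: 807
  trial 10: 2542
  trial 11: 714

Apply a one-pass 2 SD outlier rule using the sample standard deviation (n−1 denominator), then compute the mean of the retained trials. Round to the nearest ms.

827 ms

n = 11, ΣRT = 10809, M = 982.636
Σ(x−M)² = 2878950.55; s = √(2878950.55/10) = 536.559
Cutoffs: 982.636 ± 2·536.559 → [-90.5, 2055.8]
Outside: 2542 → excluded.
Retained (n=10): Σ = 8267, mean = 8267/10 = 826.700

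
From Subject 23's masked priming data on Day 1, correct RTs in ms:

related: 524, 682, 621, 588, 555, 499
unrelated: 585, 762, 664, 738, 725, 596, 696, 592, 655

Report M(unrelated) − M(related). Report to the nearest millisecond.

90 ms

M(related) = 3469/6 = 578.167
M(unrelated) = 6013/9 = 668.111
Difference = 668.111 − 578.167 = 89.944 ms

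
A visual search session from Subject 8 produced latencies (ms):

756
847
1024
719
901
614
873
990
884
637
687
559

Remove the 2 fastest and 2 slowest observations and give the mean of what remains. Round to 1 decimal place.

Sorted: 559, 614, 637, 687, 719, 756, 847, 873, 884, 901, 990, 1024
Drop lowest 2 (559, 614) and highest 2 (990, 1024)
Remaining (n=8): Σ = 6304, mean = 6304/8 = 788.000

788.0 ms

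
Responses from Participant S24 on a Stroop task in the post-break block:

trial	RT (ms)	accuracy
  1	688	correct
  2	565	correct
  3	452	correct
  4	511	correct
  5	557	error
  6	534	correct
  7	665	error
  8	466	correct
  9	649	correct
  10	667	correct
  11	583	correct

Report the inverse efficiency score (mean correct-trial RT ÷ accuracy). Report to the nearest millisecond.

695 ms

Correct trials (n=9): 688, 565, 452, 511, 534, 466, 649, 667, 583
Mean correct RT = 5115/9 = 568.3333 ms
Proportion correct = 9/11
IES = 568.3333 / (9/11) = 694.630 ms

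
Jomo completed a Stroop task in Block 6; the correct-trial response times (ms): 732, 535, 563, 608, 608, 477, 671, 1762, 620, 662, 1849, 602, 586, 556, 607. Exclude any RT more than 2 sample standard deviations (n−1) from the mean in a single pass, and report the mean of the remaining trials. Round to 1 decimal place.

602.1 ms

n = 15, ΣRT = 11438, M = 762.533
Σ(x−M)² = 2563733.73; s = √(2563733.73/14) = 427.930
Cutoffs: 762.533 ± 2·427.930 → [-93.3, 1618.4]
Outside: 1762, 1849 → excluded.
Retained (n=13): Σ = 7827, mean = 7827/13 = 602.077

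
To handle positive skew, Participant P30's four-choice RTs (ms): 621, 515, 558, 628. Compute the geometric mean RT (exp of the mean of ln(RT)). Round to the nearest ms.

579 ms

ln(RT): 6.4313, 6.2442, 6.3244, 6.4425
Mean ln(RT) = 25.4424/4 = 6.36060
Geometric mean = exp(6.36060) = 578.59 ms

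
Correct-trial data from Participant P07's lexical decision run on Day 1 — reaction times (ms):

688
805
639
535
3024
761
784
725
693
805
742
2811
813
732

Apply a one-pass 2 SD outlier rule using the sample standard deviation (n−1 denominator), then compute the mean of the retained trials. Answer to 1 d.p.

726.8 ms

n = 14, ΣRT = 14557, M = 1039.786
Σ(x−M)² = 8321084.36; s = √(8321084.36/13) = 800.052
Cutoffs: 1039.786 ± 2·800.052 → [-560.3, 2639.9]
Outside: 2811, 3024 → excluded.
Retained (n=12): Σ = 8722, mean = 8722/12 = 726.833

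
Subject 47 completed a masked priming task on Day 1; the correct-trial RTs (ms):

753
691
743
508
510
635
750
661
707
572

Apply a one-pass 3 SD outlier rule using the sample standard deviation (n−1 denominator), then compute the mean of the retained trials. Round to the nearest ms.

n = 10, ΣRT = 6530, M = 653.000
Σ(x−M)² = 80292.00; s = √(80292.00/9) = 94.453
Cutoffs: 653.000 ± 3·94.453 → [369.6, 936.4]
No RTs fall outside the cutoffs; all 10 retained. Mean = 6530/10 = 653.000

653 ms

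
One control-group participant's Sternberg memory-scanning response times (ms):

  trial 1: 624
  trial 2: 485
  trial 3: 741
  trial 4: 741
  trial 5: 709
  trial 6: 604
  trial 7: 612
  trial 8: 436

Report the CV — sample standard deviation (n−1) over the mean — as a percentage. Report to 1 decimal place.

n = 8, Σ = 4952, M = 619.0000
Σ(x−M)² = 89612.000; s = √(89612.000/7) = 113.1447
CV = 113.1447 / 619.0000 = 0.18279 = 18.279%

18.3%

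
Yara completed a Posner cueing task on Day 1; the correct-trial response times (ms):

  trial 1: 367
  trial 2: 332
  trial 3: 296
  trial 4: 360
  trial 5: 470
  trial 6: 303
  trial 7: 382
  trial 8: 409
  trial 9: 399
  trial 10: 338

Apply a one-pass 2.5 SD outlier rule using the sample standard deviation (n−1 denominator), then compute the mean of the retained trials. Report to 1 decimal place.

n = 10, ΣRT = 3656, M = 365.600
Σ(x−M)² = 24854.40; s = √(24854.40/9) = 52.551
Cutoffs: 365.600 ± 2.5·52.551 → [234.2, 497.0]
No RTs fall outside the cutoffs; all 10 retained. Mean = 3656/10 = 365.600

365.6 ms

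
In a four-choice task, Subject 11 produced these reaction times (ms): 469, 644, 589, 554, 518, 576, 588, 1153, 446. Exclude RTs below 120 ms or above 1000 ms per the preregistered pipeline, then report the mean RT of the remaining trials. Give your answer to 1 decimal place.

548.0 ms

Excluded: 1153
Retained (n=8): Σ = 4384
Mean = 4384/8 = 548.0000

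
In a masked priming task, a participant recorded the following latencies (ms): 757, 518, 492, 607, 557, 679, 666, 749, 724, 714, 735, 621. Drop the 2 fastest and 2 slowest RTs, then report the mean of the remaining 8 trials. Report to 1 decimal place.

662.9 ms

Sorted: 492, 518, 557, 607, 621, 666, 679, 714, 724, 735, 749, 757
Drop lowest 2 (492, 518) and highest 2 (749, 757)
Remaining (n=8): Σ = 5303, mean = 5303/8 = 662.875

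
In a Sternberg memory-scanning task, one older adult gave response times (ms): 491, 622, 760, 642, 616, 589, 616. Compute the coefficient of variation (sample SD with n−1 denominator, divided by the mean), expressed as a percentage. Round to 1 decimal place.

n = 7, Σ = 4336, M = 619.4286
Σ(x−M)² = 37719.714; s = √(37719.714/6) = 79.2882
CV = 79.2882 / 619.4286 = 0.12800 = 12.800%

12.8%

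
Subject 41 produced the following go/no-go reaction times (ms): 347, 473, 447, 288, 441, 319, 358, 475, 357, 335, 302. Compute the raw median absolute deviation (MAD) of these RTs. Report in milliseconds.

Sorted: 288, 302, 319, 335, 347, 357, 358, 441, 447, 473, 475 → median = 357
|x − 357|: 10, 116, 90, 69, 84, 38, 1, 118, 0, 22, 55
Sorted deviations: 0, 1, 10, 22, 38, 55, 69, 84, 90, 116, 118 → MAD = 55

55 ms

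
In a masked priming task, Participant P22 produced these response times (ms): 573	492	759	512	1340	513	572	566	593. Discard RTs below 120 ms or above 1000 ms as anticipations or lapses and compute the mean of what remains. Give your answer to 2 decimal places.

Excluded: 1340
Retained (n=8): Σ = 4580
Mean = 4580/8 = 572.5000

572.50 ms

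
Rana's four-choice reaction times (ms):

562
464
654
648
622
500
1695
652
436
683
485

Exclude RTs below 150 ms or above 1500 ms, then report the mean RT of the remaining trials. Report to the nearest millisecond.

Excluded: 1695
Retained (n=10): Σ = 5706
Mean = 5706/10 = 570.6000

571 ms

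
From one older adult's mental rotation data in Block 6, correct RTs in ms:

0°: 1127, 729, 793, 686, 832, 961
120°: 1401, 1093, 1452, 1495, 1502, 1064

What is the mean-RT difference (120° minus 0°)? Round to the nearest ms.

480 ms

M(0°) = 5128/6 = 854.667
M(120°) = 8007/6 = 1334.500
Difference = 1334.500 − 854.667 = 479.833 ms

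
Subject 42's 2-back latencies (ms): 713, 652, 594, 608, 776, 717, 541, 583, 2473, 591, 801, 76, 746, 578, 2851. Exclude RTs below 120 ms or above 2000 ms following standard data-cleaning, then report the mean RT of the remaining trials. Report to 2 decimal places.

Excluded: 76, 2473, 2851
Retained (n=12): Σ = 7900
Mean = 7900/12 = 658.3333

658.33 ms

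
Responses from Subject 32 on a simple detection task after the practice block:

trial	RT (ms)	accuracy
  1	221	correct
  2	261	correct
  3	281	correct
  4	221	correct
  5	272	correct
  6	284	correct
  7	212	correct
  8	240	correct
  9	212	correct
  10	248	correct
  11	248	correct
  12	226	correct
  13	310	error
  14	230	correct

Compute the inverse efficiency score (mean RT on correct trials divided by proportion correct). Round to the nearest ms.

261 ms

Correct trials (n=13): 221, 261, 281, 221, 272, 284, 212, 240, 212, 248, 248, 226, 230
Mean correct RT = 3156/13 = 242.7692 ms
Proportion correct = 13/14
IES = 242.7692 / (13/14) = 261.444 ms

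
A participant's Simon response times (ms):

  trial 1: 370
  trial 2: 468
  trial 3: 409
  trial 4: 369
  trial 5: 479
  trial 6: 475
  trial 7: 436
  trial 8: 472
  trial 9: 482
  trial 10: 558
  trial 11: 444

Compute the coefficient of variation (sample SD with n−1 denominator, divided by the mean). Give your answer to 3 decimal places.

0.121

n = 11, Σ = 4962, M = 451.0909
Σ(x−M)² = 29822.909; s = √(29822.909/10) = 54.6104
CV = 54.6104 / 451.0909 = 0.12106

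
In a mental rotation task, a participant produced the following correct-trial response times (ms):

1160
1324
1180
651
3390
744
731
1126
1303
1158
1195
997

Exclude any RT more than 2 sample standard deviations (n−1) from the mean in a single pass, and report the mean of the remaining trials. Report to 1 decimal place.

1051.7 ms

n = 12, ΣRT = 14959, M = 1246.583
Σ(x−M)² = 5575816.92; s = √(5575816.92/11) = 711.964
Cutoffs: 1246.583 ± 2·711.964 → [-177.3, 2670.5]
Outside: 3390 → excluded.
Retained (n=11): Σ = 11569, mean = 11569/11 = 1051.727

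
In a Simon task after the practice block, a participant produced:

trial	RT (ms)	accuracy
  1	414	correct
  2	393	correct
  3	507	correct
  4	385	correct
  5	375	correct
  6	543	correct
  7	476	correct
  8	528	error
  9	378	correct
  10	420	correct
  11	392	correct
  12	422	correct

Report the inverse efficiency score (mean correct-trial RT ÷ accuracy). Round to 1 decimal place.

466.6 ms

Correct trials (n=11): 414, 393, 507, 385, 375, 543, 476, 378, 420, 392, 422
Mean correct RT = 4705/11 = 427.7273 ms
Proportion correct = 11/12
IES = 427.7273 / (11/12) = 466.612 ms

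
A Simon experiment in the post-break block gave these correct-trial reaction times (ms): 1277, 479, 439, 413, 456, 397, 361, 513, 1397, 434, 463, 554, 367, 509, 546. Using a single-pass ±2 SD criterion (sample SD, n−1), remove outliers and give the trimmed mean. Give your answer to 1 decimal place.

n = 15, ΣRT = 8605, M = 573.667
Σ(x−M)² = 1399229.33; s = √(1399229.33/14) = 316.141
Cutoffs: 573.667 ± 2·316.141 → [-58.6, 1205.9]
Outside: 1277, 1397 → excluded.
Retained (n=13): Σ = 5931, mean = 5931/13 = 456.231

456.2 ms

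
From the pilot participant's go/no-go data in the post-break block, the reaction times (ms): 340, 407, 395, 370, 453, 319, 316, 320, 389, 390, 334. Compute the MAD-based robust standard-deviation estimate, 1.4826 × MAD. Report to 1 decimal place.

53.4 ms

Sorted: 316, 319, 320, 334, 340, 370, 389, 390, 395, 407, 453 → median = 370
|x − 370| sorted: 0, 19, 20, 25, 30, 36, 37, 50, 51, 54, 83 → MAD = 36
Robust SD ≈ 1.4826 × 36 = 53.374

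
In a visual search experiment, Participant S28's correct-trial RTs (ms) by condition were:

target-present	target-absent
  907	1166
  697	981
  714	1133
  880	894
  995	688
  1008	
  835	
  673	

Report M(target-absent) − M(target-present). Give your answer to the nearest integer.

M(target-present) = 6709/8 = 838.625
M(target-absent) = 4862/5 = 972.400
Difference = 972.400 − 838.625 = 133.775 ms

134 ms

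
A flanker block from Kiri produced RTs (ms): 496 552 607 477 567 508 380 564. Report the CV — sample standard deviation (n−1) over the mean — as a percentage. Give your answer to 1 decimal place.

n = 8, Σ = 4151, M = 518.8750
Σ(x−M)² = 34896.875; s = √(34896.875/7) = 70.6064
CV = 70.6064 / 518.8750 = 0.13608 = 13.608%

13.6%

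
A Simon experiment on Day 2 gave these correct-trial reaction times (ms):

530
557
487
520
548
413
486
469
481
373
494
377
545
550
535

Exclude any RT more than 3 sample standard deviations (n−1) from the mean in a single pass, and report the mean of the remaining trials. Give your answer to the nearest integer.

491 ms

n = 15, ΣRT = 7365, M = 491.000
Σ(x−M)² = 51938.00; s = √(51938.00/14) = 60.909
Cutoffs: 491.000 ± 3·60.909 → [308.3, 673.7]
No RTs fall outside the cutoffs; all 15 retained. Mean = 7365/15 = 491.000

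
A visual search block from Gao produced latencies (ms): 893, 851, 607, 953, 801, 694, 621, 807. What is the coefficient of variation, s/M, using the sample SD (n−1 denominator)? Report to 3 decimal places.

n = 8, Σ = 6227, M = 778.3750
Σ(x−M)² = 111493.875; s = √(111493.875/7) = 126.2050
CV = 126.2050 / 778.3750 = 0.16214

0.162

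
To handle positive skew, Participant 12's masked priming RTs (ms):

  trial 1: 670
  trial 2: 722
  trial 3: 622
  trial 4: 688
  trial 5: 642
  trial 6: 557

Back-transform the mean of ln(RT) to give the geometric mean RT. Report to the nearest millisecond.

ln(RT): 6.5073, 6.5820, 6.4329, 6.5338, 6.4646, 6.3226
Mean ln(RT) = 38.8432/6 = 6.47386
Geometric mean = exp(6.47386) = 647.98 ms

648 ms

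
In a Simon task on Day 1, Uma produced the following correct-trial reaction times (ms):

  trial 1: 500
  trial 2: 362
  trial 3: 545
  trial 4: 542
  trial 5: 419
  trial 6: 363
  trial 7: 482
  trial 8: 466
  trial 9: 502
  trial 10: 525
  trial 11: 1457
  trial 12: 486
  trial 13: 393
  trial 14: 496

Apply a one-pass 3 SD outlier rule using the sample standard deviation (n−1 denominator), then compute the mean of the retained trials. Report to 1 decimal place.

n = 14, ΣRT = 7538, M = 538.429
Σ(x−M)² = 957107.43; s = √(957107.43/13) = 271.337
Cutoffs: 538.429 ± 3·271.337 → [-275.6, 1352.4]
Outside: 1457 → excluded.
Retained (n=13): Σ = 6081, mean = 6081/13 = 467.769

467.8 ms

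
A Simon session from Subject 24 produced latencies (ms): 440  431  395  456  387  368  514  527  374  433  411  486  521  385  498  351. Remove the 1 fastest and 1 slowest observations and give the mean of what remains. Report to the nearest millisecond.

436 ms

Sorted: 351, 368, 374, 385, 387, 395, 411, 431, 433, 440, 456, 486, 498, 514, 521, 527
Drop lowest 1 (351) and highest 1 (527)
Remaining (n=14): Σ = 6099, mean = 6099/14 = 435.643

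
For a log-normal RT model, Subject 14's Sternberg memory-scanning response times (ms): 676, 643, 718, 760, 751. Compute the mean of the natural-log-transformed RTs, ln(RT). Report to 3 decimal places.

ln(RT): 6.5162, 6.4661, 6.5765, 6.6333, 6.6214
Σ ln(RT) = 32.8135
Mean = 32.8135/5 = 6.56271

6.563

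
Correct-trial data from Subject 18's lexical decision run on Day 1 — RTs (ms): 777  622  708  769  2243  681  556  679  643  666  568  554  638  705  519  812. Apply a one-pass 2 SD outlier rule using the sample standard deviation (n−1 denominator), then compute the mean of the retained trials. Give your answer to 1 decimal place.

n = 16, ΣRT = 12140, M = 758.750
Σ(x−M)² = 2456319.00; s = √(2456319.00/15) = 404.666
Cutoffs: 758.750 ± 2·404.666 → [-50.6, 1568.1]
Outside: 2243 → excluded.
Retained (n=15): Σ = 9897, mean = 9897/15 = 659.800

659.8 ms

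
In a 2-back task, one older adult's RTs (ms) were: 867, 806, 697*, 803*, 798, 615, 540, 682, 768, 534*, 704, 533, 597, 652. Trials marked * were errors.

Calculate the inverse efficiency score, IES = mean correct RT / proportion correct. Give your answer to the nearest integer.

Correct trials (n=11): 867, 806, 798, 615, 540, 682, 768, 704, 533, 597, 652
Mean correct RT = 7562/11 = 687.4545 ms
Proportion correct = 11/14
IES = 687.4545 / (11/14) = 874.942 ms

875 ms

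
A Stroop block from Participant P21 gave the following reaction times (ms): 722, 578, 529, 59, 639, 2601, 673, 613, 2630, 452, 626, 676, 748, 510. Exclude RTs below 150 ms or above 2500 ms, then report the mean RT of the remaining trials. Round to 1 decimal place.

Excluded: 59, 2601, 2630
Retained (n=11): Σ = 6766
Mean = 6766/11 = 615.0909

615.1 ms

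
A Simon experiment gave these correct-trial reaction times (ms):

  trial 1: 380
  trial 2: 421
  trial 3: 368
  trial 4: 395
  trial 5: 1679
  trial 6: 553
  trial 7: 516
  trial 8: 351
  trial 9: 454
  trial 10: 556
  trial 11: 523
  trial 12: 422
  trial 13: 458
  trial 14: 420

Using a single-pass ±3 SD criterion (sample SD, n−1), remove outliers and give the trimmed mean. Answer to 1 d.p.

n = 14, ΣRT = 7496, M = 535.429
Σ(x−M)² = 1466853.43; s = √(1466853.43/13) = 335.909
Cutoffs: 535.429 ± 3·335.909 → [-472.3, 1543.2]
Outside: 1679 → excluded.
Retained (n=13): Σ = 5817, mean = 5817/13 = 447.462

447.5 ms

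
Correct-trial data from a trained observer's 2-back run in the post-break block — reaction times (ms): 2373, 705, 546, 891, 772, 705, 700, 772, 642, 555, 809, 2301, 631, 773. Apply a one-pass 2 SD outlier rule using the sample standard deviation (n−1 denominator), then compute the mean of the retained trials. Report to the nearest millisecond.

708 ms

n = 14, ΣRT = 13175, M = 941.071
Σ(x−M)² = 4665488.93; s = √(4665488.93/13) = 599.069
Cutoffs: 941.071 ± 2·599.069 → [-257.1, 2139.2]
Outside: 2301, 2373 → excluded.
Retained (n=12): Σ = 8501, mean = 8501/12 = 708.417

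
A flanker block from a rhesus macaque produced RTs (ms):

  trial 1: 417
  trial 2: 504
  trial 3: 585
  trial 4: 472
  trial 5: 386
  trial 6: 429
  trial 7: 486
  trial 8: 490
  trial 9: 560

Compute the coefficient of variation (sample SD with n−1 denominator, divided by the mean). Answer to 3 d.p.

n = 9, Σ = 4329, M = 481.0000
Σ(x−M)² = 33598.000; s = √(33598.000/8) = 64.8055
CV = 64.8055 / 481.0000 = 0.13473

0.135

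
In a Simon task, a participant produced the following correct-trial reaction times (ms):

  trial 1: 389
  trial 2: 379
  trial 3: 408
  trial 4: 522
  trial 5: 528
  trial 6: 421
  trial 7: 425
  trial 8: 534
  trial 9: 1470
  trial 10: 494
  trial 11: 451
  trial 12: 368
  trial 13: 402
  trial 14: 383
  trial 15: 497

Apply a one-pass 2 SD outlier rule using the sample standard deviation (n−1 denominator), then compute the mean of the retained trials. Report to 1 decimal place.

n = 15, ΣRT = 7671, M = 511.400
Σ(x−M)² = 1031829.60; s = √(1031829.60/14) = 271.481
Cutoffs: 511.400 ± 2·271.481 → [-31.6, 1054.4]
Outside: 1470 → excluded.
Retained (n=14): Σ = 6201, mean = 6201/14 = 442.929

442.9 ms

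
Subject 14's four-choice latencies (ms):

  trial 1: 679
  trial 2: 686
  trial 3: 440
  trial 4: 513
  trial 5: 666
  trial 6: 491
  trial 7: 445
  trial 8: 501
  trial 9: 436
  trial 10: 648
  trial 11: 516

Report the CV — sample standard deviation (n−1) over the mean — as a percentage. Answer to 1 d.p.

n = 11, Σ = 6021, M = 547.3636
Σ(x−M)² = 102648.545; s = √(102648.545/10) = 101.3156
CV = 101.3156 / 547.3636 = 0.18510 = 18.510%

18.5%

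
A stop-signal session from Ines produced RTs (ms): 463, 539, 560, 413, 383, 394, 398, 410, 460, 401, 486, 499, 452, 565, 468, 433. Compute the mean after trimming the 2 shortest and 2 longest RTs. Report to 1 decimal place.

451.8 ms

Sorted: 383, 394, 398, 401, 410, 413, 433, 452, 460, 463, 468, 486, 499, 539, 560, 565
Drop lowest 2 (383, 394) and highest 2 (560, 565)
Remaining (n=12): Σ = 5422, mean = 5422/12 = 451.833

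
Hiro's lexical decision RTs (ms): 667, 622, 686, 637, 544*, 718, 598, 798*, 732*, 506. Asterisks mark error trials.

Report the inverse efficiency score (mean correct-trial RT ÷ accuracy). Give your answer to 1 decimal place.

Correct trials (n=7): 667, 622, 686, 637, 718, 598, 506
Mean correct RT = 4434/7 = 633.4286 ms
Proportion correct = 7/10
IES = 633.4286 / (7/10) = 904.898 ms

904.9 ms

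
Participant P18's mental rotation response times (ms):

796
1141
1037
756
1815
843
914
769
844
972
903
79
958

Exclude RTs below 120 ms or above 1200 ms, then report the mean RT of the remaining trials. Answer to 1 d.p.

903.0 ms

Excluded: 79, 1815
Retained (n=11): Σ = 9933
Mean = 9933/11 = 903.0000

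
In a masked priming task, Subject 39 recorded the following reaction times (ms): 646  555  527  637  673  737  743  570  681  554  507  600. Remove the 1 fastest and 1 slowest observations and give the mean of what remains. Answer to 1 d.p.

618.0 ms

Sorted: 507, 527, 554, 555, 570, 600, 637, 646, 673, 681, 737, 743
Drop lowest 1 (507) and highest 1 (743)
Remaining (n=10): Σ = 6180, mean = 6180/10 = 618.000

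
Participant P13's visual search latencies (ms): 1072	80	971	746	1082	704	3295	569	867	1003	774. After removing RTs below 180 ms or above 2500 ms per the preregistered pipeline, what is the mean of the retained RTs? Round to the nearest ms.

Excluded: 80, 3295
Retained (n=9): Σ = 7788
Mean = 7788/9 = 865.3333

865 ms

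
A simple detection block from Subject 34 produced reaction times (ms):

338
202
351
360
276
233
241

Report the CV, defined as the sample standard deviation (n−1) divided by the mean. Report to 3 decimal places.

n = 7, Σ = 2001, M = 285.8571
Σ(x−M)² = 24394.857; s = √(24394.857/6) = 63.7637
CV = 63.7637 / 285.8571 = 0.22306

0.223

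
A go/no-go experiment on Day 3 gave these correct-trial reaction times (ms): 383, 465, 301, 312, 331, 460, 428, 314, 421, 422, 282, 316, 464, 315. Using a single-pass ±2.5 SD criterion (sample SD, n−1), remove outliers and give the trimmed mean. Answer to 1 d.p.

372.4 ms

n = 14, ΣRT = 5214, M = 372.429
Σ(x−M)² = 61183.43; s = √(61183.43/13) = 68.603
Cutoffs: 372.429 ± 2.5·68.603 → [200.9, 543.9]
No RTs fall outside the cutoffs; all 14 retained. Mean = 5214/14 = 372.429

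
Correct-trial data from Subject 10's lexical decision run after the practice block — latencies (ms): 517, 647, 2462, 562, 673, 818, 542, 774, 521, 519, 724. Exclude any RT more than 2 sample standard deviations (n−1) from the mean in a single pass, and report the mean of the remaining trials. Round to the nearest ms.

n = 11, ΣRT = 8759, M = 796.273
Σ(x−M)² = 3168504.18; s = √(3168504.18/10) = 562.895
Cutoffs: 796.273 ± 2·562.895 → [-329.5, 1922.1]
Outside: 2462 → excluded.
Retained (n=10): Σ = 6297, mean = 6297/10 = 629.700

630 ms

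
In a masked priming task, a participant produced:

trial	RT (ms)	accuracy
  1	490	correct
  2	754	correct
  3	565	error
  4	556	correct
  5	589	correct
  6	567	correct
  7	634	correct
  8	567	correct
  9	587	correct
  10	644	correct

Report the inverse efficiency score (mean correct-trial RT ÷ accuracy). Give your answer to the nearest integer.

Correct trials (n=9): 490, 754, 556, 589, 567, 634, 567, 587, 644
Mean correct RT = 5388/9 = 598.6667 ms
Proportion correct = 9/10
IES = 598.6667 / (9/10) = 665.185 ms

665 ms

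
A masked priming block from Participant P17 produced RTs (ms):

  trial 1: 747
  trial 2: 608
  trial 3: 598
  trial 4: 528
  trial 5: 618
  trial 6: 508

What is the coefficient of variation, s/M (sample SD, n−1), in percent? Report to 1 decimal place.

14.0%

n = 6, Σ = 3607, M = 601.1667
Σ(x−M)² = 35640.833; s = √(35640.833/5) = 84.4285
CV = 84.4285 / 601.1667 = 0.14044 = 14.044%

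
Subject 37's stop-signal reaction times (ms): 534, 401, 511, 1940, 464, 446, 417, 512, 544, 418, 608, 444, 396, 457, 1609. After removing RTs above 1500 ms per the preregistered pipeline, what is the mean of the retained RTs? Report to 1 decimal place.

473.2 ms

Excluded: 1609, 1940
Retained (n=13): Σ = 6152
Mean = 6152/13 = 473.2308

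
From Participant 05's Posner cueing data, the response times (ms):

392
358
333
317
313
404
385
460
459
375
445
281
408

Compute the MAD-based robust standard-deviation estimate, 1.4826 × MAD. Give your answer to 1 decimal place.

77.1 ms

Sorted: 281, 313, 317, 333, 358, 375, 385, 392, 404, 408, 445, 459, 460 → median = 385
|x − 385| sorted: 0, 7, 10, 19, 23, 27, 52, 60, 68, 72, 74, 75, 104 → MAD = 52
Robust SD ≈ 1.4826 × 52 = 77.095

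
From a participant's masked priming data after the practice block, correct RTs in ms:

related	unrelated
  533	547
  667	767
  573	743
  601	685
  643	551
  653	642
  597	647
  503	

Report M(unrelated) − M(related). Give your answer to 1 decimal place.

58.3 ms

M(related) = 4770/8 = 596.250
M(unrelated) = 4582/7 = 654.571
Difference = 654.571 − 596.250 = 58.321 ms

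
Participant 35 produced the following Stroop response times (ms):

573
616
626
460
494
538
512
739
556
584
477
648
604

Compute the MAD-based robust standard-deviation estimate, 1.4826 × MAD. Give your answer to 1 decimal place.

Sorted: 460, 477, 494, 512, 538, 556, 573, 584, 604, 616, 626, 648, 739 → median = 573
|x − 573| sorted: 0, 11, 17, 31, 35, 43, 53, 61, 75, 79, 96, 113, 166 → MAD = 53
Robust SD ≈ 1.4826 × 53 = 78.578

78.6 ms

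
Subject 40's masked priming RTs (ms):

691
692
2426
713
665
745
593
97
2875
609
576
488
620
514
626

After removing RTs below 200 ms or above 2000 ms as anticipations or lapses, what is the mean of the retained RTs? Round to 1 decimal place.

627.7 ms

Excluded: 97, 2426, 2875
Retained (n=12): Σ = 7532
Mean = 7532/12 = 627.6667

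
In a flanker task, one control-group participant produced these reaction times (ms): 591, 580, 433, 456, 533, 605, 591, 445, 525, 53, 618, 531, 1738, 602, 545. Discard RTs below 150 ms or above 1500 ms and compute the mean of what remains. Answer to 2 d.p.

542.69 ms

Excluded: 53, 1738
Retained (n=13): Σ = 7055
Mean = 7055/13 = 542.6923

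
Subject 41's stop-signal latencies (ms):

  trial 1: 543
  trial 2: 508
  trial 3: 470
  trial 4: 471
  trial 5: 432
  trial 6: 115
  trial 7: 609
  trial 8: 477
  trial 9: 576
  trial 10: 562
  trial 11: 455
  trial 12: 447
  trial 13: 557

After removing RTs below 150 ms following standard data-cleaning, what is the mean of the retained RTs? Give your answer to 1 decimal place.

Excluded: 115
Retained (n=12): Σ = 6107
Mean = 6107/12 = 508.9167

508.9 ms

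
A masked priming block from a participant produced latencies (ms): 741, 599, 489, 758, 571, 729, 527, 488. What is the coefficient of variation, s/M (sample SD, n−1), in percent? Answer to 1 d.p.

n = 8, Σ = 4902, M = 612.7500
Σ(x−M)² = 91221.500; s = √(91221.500/7) = 114.1562
CV = 114.1562 / 612.7500 = 0.18630 = 18.630%

18.6%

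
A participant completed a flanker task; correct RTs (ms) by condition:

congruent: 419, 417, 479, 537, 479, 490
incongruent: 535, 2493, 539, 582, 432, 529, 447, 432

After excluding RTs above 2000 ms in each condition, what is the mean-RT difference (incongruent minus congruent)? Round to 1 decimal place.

incongruent: exclude 2493
M(congruent) = 2821/6 = 470.167
M(incongruent) = 3496/7 = 499.429
Difference = 499.429 − 470.167 = 29.262 ms

29.3 ms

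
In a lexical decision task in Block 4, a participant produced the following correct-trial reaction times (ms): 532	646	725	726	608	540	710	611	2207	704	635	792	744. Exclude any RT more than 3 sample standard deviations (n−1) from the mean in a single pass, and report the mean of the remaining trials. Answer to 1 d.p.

n = 13, ΣRT = 10180, M = 783.077
Σ(x−M)² = 2270492.92; s = √(2270492.92/12) = 434.980
Cutoffs: 783.077 ± 3·434.980 → [-521.9, 2088.0]
Outside: 2207 → excluded.
Retained (n=12): Σ = 7973, mean = 7973/12 = 664.417

664.4 ms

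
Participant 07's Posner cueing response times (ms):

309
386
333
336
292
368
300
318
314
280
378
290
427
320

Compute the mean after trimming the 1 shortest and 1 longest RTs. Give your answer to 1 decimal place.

Sorted: 280, 290, 292, 300, 309, 314, 318, 320, 333, 336, 368, 378, 386, 427
Drop lowest 1 (280) and highest 1 (427)
Remaining (n=12): Σ = 3944, mean = 3944/12 = 328.667

328.7 ms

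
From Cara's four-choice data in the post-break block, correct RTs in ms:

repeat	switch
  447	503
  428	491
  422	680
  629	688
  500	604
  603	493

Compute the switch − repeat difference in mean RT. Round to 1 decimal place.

71.7 ms

M(repeat) = 3029/6 = 504.833
M(switch) = 3459/6 = 576.500
Difference = 576.500 − 504.833 = 71.667 ms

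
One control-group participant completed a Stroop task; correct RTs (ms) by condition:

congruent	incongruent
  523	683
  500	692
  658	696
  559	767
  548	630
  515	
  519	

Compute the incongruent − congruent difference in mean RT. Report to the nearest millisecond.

M(congruent) = 3822/7 = 546.000
M(incongruent) = 3468/5 = 693.600
Difference = 693.600 − 546.000 = 147.600 ms

148 ms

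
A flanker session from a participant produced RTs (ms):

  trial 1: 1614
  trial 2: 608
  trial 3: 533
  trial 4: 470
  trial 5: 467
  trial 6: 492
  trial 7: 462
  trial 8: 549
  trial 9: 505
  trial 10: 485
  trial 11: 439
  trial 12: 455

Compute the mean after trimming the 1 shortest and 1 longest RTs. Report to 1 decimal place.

Sorted: 439, 455, 462, 467, 470, 485, 492, 505, 533, 549, 608, 1614
Drop lowest 1 (439) and highest 1 (1614)
Remaining (n=10): Σ = 5026, mean = 5026/10 = 502.600

502.6 ms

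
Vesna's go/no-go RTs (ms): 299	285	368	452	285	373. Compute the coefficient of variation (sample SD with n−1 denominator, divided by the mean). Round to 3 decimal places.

n = 6, Σ = 2062, M = 343.6667
Σ(x−M)² = 22067.333; s = √(22067.333/5) = 66.4339
CV = 66.4339 / 343.6667 = 0.19331

0.193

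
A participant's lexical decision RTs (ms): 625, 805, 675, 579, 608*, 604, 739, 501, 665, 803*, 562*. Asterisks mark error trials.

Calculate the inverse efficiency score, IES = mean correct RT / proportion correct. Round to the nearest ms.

Correct trials (n=8): 625, 805, 675, 579, 604, 739, 501, 665
Mean correct RT = 5193/8 = 649.1250 ms
Proportion correct = 8/11
IES = 649.1250 / (8/11) = 892.547 ms

893 ms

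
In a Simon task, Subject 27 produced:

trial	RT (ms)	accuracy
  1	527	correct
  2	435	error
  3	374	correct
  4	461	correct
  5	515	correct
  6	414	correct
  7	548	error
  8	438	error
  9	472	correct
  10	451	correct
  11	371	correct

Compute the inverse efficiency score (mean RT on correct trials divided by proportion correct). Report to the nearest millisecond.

616 ms

Correct trials (n=8): 527, 374, 461, 515, 414, 472, 451, 371
Mean correct RT = 3585/8 = 448.1250 ms
Proportion correct = 8/11
IES = 448.1250 / (8/11) = 616.172 ms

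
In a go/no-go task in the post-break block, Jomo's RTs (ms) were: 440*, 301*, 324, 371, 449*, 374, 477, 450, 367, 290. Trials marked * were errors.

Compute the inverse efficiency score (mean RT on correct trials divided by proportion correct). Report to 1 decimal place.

Correct trials (n=7): 324, 371, 374, 477, 450, 367, 290
Mean correct RT = 2653/7 = 379.0000 ms
Proportion correct = 7/10
IES = 379.0000 / (7/10) = 541.429 ms

541.4 ms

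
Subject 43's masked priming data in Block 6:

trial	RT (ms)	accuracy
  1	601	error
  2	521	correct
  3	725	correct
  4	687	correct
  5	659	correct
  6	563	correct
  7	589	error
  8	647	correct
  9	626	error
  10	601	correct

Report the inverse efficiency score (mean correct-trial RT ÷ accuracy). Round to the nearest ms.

899 ms

Correct trials (n=7): 521, 725, 687, 659, 563, 647, 601
Mean correct RT = 4403/7 = 629.0000 ms
Proportion correct = 7/10
IES = 629.0000 / (7/10) = 898.571 ms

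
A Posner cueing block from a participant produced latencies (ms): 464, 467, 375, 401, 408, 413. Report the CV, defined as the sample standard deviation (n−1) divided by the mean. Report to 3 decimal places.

0.087

n = 6, Σ = 2528, M = 421.3333
Σ(x−M)² = 6713.333; s = √(6713.333/5) = 36.6424
CV = 36.6424 / 421.3333 = 0.08697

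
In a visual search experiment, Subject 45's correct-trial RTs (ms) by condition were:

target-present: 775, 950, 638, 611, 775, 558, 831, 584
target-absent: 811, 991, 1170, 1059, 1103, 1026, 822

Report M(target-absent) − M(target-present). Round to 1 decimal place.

M(target-present) = 5722/8 = 715.250
M(target-absent) = 6982/7 = 997.429
Difference = 997.429 − 715.250 = 282.179 ms

282.2 ms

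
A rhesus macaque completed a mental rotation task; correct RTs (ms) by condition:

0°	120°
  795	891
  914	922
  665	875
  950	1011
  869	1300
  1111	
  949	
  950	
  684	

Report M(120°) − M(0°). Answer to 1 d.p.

M(0°) = 7887/9 = 876.333
M(120°) = 4999/5 = 999.800
Difference = 999.800 − 876.333 = 123.467 ms

123.5 ms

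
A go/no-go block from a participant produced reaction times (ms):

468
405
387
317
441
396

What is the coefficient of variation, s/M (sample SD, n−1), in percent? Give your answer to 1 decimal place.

n = 6, Σ = 2414, M = 402.3333
Σ(x−M)² = 13371.333; s = √(13371.333/5) = 51.7133
CV = 51.7133 / 402.3333 = 0.12853 = 12.853%

12.9%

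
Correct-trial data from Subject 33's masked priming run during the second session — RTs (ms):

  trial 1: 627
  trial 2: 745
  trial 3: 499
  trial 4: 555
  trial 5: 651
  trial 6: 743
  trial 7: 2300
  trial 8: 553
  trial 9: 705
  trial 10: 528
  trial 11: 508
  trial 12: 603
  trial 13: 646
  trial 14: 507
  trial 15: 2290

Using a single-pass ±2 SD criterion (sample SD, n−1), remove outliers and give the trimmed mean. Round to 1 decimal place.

605.4 ms

n = 15, ΣRT = 12460, M = 830.667
Σ(x−M)² = 5042679.33; s = √(5042679.33/14) = 600.159
Cutoffs: 830.667 ± 2·600.159 → [-369.7, 2031.0]
Outside: 2290, 2300 → excluded.
Retained (n=13): Σ = 7870, mean = 7870/13 = 605.385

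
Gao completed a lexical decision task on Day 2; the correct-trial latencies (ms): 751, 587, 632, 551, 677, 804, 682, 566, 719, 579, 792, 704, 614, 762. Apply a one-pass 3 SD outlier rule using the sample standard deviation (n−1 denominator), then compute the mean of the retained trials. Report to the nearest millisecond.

n = 14, ΣRT = 9420, M = 672.857
Σ(x−M)² = 96227.71; s = √(96227.71/13) = 86.036
Cutoffs: 672.857 ± 3·86.036 → [414.8, 931.0]
No RTs fall outside the cutoffs; all 14 retained. Mean = 9420/14 = 672.857

673 ms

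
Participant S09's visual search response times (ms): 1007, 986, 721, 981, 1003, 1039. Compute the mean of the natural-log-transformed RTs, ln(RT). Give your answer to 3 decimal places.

ln(RT): 6.9147, 6.8937, 6.5806, 6.8886, 6.9108, 6.9460
Σ ln(RT) = 41.1344
Mean = 41.1344/6 = 6.85573

6.856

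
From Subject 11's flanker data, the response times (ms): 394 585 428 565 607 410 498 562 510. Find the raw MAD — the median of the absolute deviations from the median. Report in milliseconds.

Sorted: 394, 410, 428, 498, 510, 562, 565, 585, 607 → median = 510
|x − 510|: 116, 75, 82, 55, 97, 100, 12, 52, 0
Sorted deviations: 0, 12, 52, 55, 75, 82, 97, 100, 116 → MAD = 75

75 ms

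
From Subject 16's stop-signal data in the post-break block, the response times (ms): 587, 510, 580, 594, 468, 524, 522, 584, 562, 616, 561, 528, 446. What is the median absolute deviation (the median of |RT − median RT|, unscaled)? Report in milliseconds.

33 ms

Sorted: 446, 468, 510, 522, 524, 528, 561, 562, 580, 584, 587, 594, 616 → median = 561
|x − 561|: 26, 51, 19, 33, 93, 37, 39, 23, 1, 55, 0, 33, 115
Sorted deviations: 0, 1, 19, 23, 26, 33, 33, 37, 39, 51, 55, 93, 115 → MAD = 33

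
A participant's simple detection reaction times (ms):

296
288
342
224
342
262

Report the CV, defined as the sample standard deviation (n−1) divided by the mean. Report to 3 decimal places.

0.157

n = 6, Σ = 1754, M = 292.3333
Σ(x−M)² = 10555.333; s = √(10555.333/5) = 45.9463
CV = 45.9463 / 292.3333 = 0.15717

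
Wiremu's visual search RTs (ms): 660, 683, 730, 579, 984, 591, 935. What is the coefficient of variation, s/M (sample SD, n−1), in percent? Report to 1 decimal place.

n = 7, Σ = 5162, M = 737.4286
Σ(x−M)² = 155385.714; s = √(155385.714/6) = 160.9274
CV = 160.9274 / 737.4286 = 0.21823 = 21.823%

21.8%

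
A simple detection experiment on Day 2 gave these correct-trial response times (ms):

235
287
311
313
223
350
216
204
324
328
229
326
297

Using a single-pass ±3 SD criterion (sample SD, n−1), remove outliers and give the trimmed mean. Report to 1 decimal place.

n = 13, ΣRT = 3643, M = 280.231
Σ(x−M)² = 31390.31; s = √(31390.31/12) = 51.145
Cutoffs: 280.231 ± 3·51.145 → [126.8, 433.7]
No RTs fall outside the cutoffs; all 13 retained. Mean = 3643/13 = 280.231

280.2 ms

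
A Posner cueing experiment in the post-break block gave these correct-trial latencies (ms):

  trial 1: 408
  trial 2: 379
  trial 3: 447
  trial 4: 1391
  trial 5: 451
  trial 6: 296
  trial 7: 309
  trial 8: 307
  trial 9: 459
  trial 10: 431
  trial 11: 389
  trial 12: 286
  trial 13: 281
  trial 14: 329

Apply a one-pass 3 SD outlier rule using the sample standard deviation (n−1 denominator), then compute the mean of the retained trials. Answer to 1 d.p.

367.1 ms

n = 14, ΣRT = 6163, M = 440.214
Σ(x−M)² = 1029262.36; s = √(1029262.36/13) = 281.379
Cutoffs: 440.214 ± 3·281.379 → [-403.9, 1284.4]
Outside: 1391 → excluded.
Retained (n=13): Σ = 4772, mean = 4772/13 = 367.077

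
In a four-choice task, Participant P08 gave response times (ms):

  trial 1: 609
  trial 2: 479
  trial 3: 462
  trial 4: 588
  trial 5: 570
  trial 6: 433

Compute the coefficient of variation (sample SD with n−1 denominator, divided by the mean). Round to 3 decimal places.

n = 6, Σ = 3141, M = 523.5000
Σ(x−M)² = 27585.500; s = √(27585.500/5) = 74.2772
CV = 74.2772 / 523.5000 = 0.14189

0.142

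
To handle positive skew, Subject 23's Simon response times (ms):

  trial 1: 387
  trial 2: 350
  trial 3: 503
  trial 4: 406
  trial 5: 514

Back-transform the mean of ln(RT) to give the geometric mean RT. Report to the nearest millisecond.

427 ms

ln(RT): 5.9584, 5.8579, 6.2206, 6.0064, 6.2422
Mean ln(RT) = 30.2855/5 = 6.05710
Geometric mean = exp(6.05710) = 427.14 ms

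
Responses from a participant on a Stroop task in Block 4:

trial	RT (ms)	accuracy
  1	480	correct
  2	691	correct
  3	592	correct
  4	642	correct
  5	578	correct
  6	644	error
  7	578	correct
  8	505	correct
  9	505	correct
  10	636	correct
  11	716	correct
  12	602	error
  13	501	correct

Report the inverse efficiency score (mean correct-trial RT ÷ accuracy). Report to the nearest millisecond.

Correct trials (n=11): 480, 691, 592, 642, 578, 578, 505, 505, 636, 716, 501
Mean correct RT = 6424/11 = 584.0000 ms
Proportion correct = 11/13
IES = 584.0000 / (11/13) = 690.182 ms

690 ms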